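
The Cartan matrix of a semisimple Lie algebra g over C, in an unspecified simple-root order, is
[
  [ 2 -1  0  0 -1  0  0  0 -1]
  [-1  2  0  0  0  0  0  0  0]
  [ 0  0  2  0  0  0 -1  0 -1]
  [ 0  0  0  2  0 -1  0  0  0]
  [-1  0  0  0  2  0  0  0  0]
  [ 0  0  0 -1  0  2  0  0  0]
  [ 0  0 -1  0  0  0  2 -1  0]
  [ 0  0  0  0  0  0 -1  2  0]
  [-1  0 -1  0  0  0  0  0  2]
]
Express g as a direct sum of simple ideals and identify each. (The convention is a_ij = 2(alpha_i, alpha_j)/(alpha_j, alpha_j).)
The diagram associated to this matrix has two connected components: the simple roots {alpha_4, alpha_6} form a chain of 2 nodes with single edges (A_2), and {alpha_1, alpha_2, alpha_3, alpha_5, alpha_7, alpha_8, alpha_9} form a chain of 5 nodes with a fork of two nodes at one end (D_7). A semisimple Lie algebra decomposes uniquely as the direct sum of simple ideals, one per connected component of its Dynkin diagram, so g ≅ A_2 ⊕ D_7 (dimension 8 + 91 = 99).

A2 + D7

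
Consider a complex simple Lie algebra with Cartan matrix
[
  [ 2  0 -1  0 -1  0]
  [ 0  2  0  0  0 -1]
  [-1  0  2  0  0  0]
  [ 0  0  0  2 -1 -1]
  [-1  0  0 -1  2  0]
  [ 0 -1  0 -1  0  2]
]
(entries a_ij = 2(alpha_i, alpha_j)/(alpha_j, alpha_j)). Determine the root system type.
The matrix has rank 6 with 2's on the diagonal. Reading the off-diagonal entries as Dynkin edges (a single edge where a_ij = a_ji = -1; a double or triple edge where a_ij * a_ji = 2 or 3), the diagram is a chain of 6 nodes with single edges (A_6). One simple-root ordering that puts it in standard form is (alpha_3, alpha_1, alpha_5, alpha_4, alpha_6, alpha_2). So the algebra is type A_6, i.e. sl(7).

A_6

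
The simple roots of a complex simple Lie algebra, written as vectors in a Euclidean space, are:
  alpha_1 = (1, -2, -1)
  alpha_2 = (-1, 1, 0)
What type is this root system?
G_2

Compute the Cartan integers a_ij = 2(alpha_i, alpha_j)/(alpha_j, alpha_j); the resulting 2x2 Cartan matrix is
[[2, -3], [-1, 2]].
The roots have two lengths (squared-length ratio 3:1); the short ones are alpha_{2}. The associated Dynkin diagram is two nodes joined by a triple edge (G_2), so the type is G_2.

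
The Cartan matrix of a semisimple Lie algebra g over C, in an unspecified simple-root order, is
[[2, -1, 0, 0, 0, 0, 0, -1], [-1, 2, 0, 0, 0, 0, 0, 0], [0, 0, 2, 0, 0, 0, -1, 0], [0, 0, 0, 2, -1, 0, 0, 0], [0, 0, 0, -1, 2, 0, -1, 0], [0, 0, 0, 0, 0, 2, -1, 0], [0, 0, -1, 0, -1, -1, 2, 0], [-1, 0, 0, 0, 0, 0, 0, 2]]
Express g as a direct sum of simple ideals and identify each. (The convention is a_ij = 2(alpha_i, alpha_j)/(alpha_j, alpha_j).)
The diagram associated to this matrix has two connected components: the simple roots {alpha_1, alpha_2, alpha_8} form a chain of 3 nodes with single edges (A_3), and {alpha_3, alpha_4, alpha_5, alpha_6, alpha_7} form a chain of 3 nodes with a fork of two nodes at one end (D_5). A semisimple Lie algebra decomposes uniquely as the direct sum of simple ideals, one per connected component of its Dynkin diagram, so g ≅ A_3 ⊕ D_5 (dimension 15 + 45 = 60).

A_3 (sl(4)) ⊕ D_5 (so(10))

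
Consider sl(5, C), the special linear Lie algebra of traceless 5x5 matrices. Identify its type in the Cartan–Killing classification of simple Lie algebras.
This is sl(5), which has dimension 5^2 - 1 = 24 and rank 5 - 1 = 4 (a Cartan subalgebra is the diagonal traceless matrices). In the classification of classical Lie algebras, the special linear algebra sl(n+1) has type A_n; here n = 4, so the Dynkin diagram is a chain of 4 nodes with single edges (A_4). Hence the type is A_4.

A_4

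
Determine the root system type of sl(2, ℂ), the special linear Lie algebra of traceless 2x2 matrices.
A1

This is sl(2), which has dimension 2^2 - 1 = 3 and rank 2 - 1 = 1 (a Cartan subalgebra is the diagonal traceless matrices). In the classification of classical Lie algebras, the special linear algebra sl(n+1) has type A_n; here n = 1, so the Dynkin diagram is a chain of 1 nodes with single edges (A_1). Hence the type is A_1.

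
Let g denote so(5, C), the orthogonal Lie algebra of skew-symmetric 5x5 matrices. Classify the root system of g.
This is so(5) with 5 odd, which has dimension 5(5-1)/2 = 10 and rank (5-1)/2 = 2. In the classification of classical Lie algebras, the orthogonal algebra so(2n+1) in an odd number of variables has type B_n; here n = 2, so the Dynkin diagram is a chain of 2 nodes with a double edge at one end; the terminal node there is the unique short simple root (B_2). Hence the type is B_2.

B2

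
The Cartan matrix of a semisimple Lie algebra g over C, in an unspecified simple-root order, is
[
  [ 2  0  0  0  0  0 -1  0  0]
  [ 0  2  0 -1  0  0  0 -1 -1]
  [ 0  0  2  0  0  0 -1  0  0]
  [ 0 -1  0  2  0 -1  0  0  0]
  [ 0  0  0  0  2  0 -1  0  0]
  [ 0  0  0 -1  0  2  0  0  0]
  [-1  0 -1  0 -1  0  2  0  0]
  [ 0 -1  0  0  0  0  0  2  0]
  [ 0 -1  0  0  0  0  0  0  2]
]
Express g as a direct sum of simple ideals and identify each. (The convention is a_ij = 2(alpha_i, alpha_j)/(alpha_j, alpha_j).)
type D_4 ⊕ type D_5

The diagram associated to this matrix has two connected components: the simple roots {alpha_1, alpha_3, alpha_5, alpha_7} form a chain of 2 nodes with a fork of two nodes at one end (D_4), and {alpha_2, alpha_4, alpha_6, alpha_8, alpha_9} form a chain of 3 nodes with a fork of two nodes at one end (D_5). A semisimple Lie algebra decomposes uniquely as the direct sum of simple ideals, one per connected component of its Dynkin diagram, so g ≅ D_4 ⊕ D_5 (dimension 28 + 45 = 73).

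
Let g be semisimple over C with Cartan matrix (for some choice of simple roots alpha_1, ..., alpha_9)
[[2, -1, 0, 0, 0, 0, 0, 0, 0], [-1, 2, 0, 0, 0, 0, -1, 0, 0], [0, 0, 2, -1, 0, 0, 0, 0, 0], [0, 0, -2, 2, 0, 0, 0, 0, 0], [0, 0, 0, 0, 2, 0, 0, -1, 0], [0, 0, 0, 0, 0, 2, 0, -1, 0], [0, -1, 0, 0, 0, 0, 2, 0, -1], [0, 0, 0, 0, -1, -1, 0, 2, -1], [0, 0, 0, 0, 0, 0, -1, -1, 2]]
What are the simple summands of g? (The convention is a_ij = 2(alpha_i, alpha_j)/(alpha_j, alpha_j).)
The diagram associated to this matrix has two connected components: the simple roots {alpha_3, alpha_4} form a chain of 2 nodes with a double edge at one end; the terminal node there is the unique short simple root (B_2), and {alpha_1, alpha_2, alpha_5, alpha_6, alpha_7, alpha_8, alpha_9} form a chain of 5 nodes with a fork of two nodes at one end (D_7). A semisimple Lie algebra decomposes uniquely as the direct sum of simple ideals, one per connected component of its Dynkin diagram, so g ≅ B_2 ⊕ D_7 (dimension 10 + 91 = 101).

type B_2 ⊕ type D_7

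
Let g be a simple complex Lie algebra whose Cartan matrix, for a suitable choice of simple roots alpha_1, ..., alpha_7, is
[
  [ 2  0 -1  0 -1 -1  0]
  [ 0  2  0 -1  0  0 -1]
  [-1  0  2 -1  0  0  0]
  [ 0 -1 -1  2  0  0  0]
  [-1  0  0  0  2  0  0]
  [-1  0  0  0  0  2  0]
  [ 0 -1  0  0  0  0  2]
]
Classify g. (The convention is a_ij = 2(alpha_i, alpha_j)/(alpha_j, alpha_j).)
The matrix has rank 7 with 2's on the diagonal. Reading the off-diagonal entries as Dynkin edges (a single edge where a_ij = a_ji = -1; a double or triple edge where a_ij * a_ji = 2 or 3), the diagram is a chain of 5 nodes with a fork of two nodes at one end (D_7). One simple-root ordering that puts it in standard form is (alpha_7, alpha_2, alpha_4, alpha_3, alpha_1, alpha_5, alpha_6). So the algebra is type D_7, i.e. so(14).

D7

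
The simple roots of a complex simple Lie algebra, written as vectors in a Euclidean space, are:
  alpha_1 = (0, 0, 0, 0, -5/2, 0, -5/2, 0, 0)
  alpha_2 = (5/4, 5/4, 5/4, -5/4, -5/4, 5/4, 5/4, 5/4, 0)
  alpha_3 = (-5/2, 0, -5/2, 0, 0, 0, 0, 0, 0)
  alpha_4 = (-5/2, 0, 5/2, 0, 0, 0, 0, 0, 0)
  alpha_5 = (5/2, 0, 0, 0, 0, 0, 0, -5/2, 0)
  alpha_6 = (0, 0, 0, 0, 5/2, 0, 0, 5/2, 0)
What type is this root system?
Compute the Cartan integers a_ij = 2(alpha_i, alpha_j)/(alpha_j, alpha_j); the resulting 6x6 Cartan matrix is
[[2, 0, 0, 0, 0, -1], [0, 2, -1, 0, 0, 0], [0, -1, 2, 0, -1, 0], [0, 0, 0, 2, -1, 0], [0, 0, -1, -1, 2, -1], [-1, 0, 0, 0, -1, 2]].
All simple roots have the same length, so the diagram is simply laced. The associated Dynkin diagram is a chain of 5 nodes with one extra node attached to the third node from one end (E_6), so the type is E_6.

E_6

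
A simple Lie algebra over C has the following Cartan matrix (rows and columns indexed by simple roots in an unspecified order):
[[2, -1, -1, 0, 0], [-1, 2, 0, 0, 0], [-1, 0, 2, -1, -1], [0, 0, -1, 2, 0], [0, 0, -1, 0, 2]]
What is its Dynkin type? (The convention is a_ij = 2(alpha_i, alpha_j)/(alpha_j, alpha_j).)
D_5

The matrix has rank 5 with 2's on the diagonal. Reading the off-diagonal entries as Dynkin edges (a single edge where a_ij = a_ji = -1; a double or triple edge where a_ij * a_ji = 2 or 3), the diagram is a chain of 3 nodes with a fork of two nodes at one end (D_5). One simple-root ordering that puts it in standard form is (alpha_2, alpha_1, alpha_3, alpha_5, alpha_4). So the algebra is type D_5, i.e. so(10).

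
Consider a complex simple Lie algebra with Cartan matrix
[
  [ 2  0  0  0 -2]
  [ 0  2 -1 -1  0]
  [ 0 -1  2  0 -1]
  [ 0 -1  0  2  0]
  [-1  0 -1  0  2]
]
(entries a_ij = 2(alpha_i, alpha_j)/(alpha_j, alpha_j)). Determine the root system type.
C_5 (sp(10))

The matrix has rank 5 with 2's on the diagonal. Reading the off-diagonal entries as Dynkin edges (a single edge where a_ij = a_ji = -1; a double or triple edge where a_ij * a_ji = 2 or 3), the diagram is a chain of 5 nodes with a double edge at one end; the terminal node there is the unique long simple root (C_5). One simple-root ordering that puts it in standard form is (alpha_4, alpha_2, alpha_3, alpha_5, alpha_1). So the algebra is type C_5, i.e. sp(10).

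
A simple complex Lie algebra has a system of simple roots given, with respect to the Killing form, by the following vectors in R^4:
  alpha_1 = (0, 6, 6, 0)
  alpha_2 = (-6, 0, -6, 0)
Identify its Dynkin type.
type A_2

Compute the Cartan integers a_ij = 2(alpha_i, alpha_j)/(alpha_j, alpha_j); the resulting 2x2 Cartan matrix is
[[2, -1], [-1, 2]].
All simple roots have the same length, so the diagram is simply laced. The associated Dynkin diagram is a chain of 2 nodes with single edges (A_2), so the type is A_2 (the algebra sl(3)).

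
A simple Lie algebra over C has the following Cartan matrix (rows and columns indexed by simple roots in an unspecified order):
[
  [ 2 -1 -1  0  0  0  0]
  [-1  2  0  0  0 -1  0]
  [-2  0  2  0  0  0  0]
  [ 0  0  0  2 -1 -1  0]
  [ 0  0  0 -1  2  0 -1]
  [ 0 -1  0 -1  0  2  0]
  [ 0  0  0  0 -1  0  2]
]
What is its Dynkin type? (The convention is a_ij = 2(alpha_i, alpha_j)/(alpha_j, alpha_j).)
The matrix has rank 7 with 2's on the diagonal. Reading the off-diagonal entries as Dynkin edges (a single edge where a_ij = a_ji = -1; a double or triple edge where a_ij * a_ji = 2 or 3), the diagram is a chain of 7 nodes with a double edge at one end; the terminal node there is the unique long simple root (C_7). One simple-root ordering that puts it in standard form is (alpha_7, alpha_5, alpha_4, alpha_6, alpha_2, alpha_1, alpha_3). So the algebra is type C_7, i.e. sp(14).

C7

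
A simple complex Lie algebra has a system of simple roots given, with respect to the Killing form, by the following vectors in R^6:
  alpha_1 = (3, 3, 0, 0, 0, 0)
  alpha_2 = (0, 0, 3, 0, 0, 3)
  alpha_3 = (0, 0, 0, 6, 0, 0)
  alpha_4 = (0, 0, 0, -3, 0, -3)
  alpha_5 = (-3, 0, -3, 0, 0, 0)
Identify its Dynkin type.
C5

Compute the Cartan integers a_ij = 2(alpha_i, alpha_j)/(alpha_j, alpha_j); the resulting 5x5 Cartan matrix is
[[2, 0, 0, 0, -1], [0, 2, 0, -1, -1], [0, 0, 2, -2, 0], [0, -1, -1, 2, 0], [-1, -1, 0, 0, 2]].
The roots have two lengths (squared-length ratio 2:1); the short ones are alpha_{1,2,4,5}. The associated Dynkin diagram is a chain of 5 nodes with a double edge at one end; the terminal node there is the unique long simple root (C_5), so the type is C_5 (the algebra sp(10)).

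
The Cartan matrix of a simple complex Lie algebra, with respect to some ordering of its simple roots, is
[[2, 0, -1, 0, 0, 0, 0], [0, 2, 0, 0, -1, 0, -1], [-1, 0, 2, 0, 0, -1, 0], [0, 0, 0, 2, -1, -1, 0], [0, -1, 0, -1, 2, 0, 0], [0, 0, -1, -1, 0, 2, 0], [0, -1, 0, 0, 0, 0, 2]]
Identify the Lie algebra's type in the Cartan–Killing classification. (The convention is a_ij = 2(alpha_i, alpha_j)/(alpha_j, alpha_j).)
A_7 (sl(8))

The matrix has rank 7 with 2's on the diagonal. Reading the off-diagonal entries as Dynkin edges (a single edge where a_ij = a_ji = -1; a double or triple edge where a_ij * a_ji = 2 or 3), the diagram is a chain of 7 nodes with single edges (A_7). One simple-root ordering that puts it in standard form is (alpha_1, alpha_3, alpha_6, alpha_4, alpha_5, alpha_2, alpha_7). So the algebra is type A_7, i.e. sl(8).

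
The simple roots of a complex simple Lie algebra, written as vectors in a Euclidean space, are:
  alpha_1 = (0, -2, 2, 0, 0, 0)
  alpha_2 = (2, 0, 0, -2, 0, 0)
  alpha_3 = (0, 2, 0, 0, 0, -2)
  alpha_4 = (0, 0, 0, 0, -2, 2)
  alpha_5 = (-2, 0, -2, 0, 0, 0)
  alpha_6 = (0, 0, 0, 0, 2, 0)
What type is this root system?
Compute the Cartan integers a_ij = 2(alpha_i, alpha_j)/(alpha_j, alpha_j); the resulting 6x6 Cartan matrix is
[[2, 0, -1, 0, -1, 0], [0, 2, 0, 0, -1, 0], [-1, 0, 2, -1, 0, 0], [0, 0, -1, 2, 0, -2], [-1, -1, 0, 0, 2, 0], [0, 0, 0, -1, 0, 2]].
The roots have two lengths (squared-length ratio 2:1); the short ones are alpha_{6}. The associated Dynkin diagram is a chain of 6 nodes with a double edge at one end; the terminal node there is the unique short simple root (B_6), so the type is B_6 (the algebra so(13)).

B6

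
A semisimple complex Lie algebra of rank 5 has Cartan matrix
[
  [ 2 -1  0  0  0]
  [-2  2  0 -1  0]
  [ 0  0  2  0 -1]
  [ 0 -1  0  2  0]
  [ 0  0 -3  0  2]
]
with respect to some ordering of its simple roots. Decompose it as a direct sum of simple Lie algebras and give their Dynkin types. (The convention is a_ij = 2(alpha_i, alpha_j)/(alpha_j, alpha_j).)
The diagram associated to this matrix has two connected components: the simple roots {alpha_1, alpha_2, alpha_4} form a chain of 3 nodes with a double edge at one end; the terminal node there is the unique short simple root (B_3), and {alpha_3, alpha_5} form two nodes joined by a triple edge (G_2). A semisimple Lie algebra decomposes uniquely as the direct sum of simple ideals, one per connected component of its Dynkin diagram, so g ≅ B_3 ⊕ G_2 (dimension 21 + 14 = 35).

type B_3 ⊕ type G_2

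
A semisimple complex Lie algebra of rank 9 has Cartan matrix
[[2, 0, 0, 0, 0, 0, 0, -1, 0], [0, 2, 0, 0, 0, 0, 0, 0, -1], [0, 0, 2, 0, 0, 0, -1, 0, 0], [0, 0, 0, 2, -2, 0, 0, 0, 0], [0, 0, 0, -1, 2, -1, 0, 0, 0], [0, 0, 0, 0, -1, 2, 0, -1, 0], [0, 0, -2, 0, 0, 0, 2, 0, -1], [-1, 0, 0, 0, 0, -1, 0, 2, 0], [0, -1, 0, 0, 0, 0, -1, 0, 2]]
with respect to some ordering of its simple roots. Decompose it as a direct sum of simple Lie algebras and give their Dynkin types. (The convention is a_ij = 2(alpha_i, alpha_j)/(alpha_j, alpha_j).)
The diagram associated to this matrix has two connected components: the simple roots {alpha_2, alpha_3, alpha_7, alpha_9} form a chain of 4 nodes with a double edge at one end; the terminal node there is the unique short simple root (B_4), and {alpha_1, alpha_4, alpha_5, alpha_6, alpha_8} form a chain of 5 nodes with a double edge at one end; the terminal node there is the unique long simple root (C_5). A semisimple Lie algebra decomposes uniquely as the direct sum of simple ideals, one per connected component of its Dynkin diagram, so g ≅ B_4 ⊕ C_5 (dimension 36 + 55 = 91).

B4 + C5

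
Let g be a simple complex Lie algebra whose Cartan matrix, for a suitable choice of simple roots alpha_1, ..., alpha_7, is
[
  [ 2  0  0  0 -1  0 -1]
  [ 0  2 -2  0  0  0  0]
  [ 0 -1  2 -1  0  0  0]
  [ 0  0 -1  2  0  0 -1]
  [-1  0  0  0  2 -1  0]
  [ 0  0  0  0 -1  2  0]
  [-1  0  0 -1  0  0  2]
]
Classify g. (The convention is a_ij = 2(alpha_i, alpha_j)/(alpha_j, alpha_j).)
C_7

The matrix has rank 7 with 2's on the diagonal. Reading the off-diagonal entries as Dynkin edges (a single edge where a_ij = a_ji = -1; a double or triple edge where a_ij * a_ji = 2 or 3), the diagram is a chain of 7 nodes with a double edge at one end; the terminal node there is the unique long simple root (C_7). One simple-root ordering that puts it in standard form is (alpha_6, alpha_5, alpha_1, alpha_7, alpha_4, alpha_3, alpha_2). So the algebra is type C_7, i.e. sp(14).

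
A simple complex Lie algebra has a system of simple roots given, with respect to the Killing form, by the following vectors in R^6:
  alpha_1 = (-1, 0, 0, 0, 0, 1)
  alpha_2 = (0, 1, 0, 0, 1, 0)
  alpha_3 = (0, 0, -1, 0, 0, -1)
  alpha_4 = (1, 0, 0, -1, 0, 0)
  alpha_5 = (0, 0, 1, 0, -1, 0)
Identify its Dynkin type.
Compute the Cartan integers a_ij = 2(alpha_i, alpha_j)/(alpha_j, alpha_j); the resulting 5x5 Cartan matrix is
[[2, 0, -1, -1, 0], [0, 2, 0, 0, -1], [-1, 0, 2, 0, -1], [-1, 0, 0, 2, 0], [0, -1, -1, 0, 2]].
All simple roots have the same length, so the diagram is simply laced. The associated Dynkin diagram is a chain of 5 nodes with single edges (A_5), so the type is A_5 (the algebra sl(6)).

type A_5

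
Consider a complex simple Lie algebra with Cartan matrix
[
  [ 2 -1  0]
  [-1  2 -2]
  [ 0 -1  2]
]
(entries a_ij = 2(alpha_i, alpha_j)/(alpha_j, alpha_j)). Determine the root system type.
B_3

The matrix has rank 3 with 2's on the diagonal. Reading the off-diagonal entries as Dynkin edges (a single edge where a_ij = a_ji = -1; a double or triple edge where a_ij * a_ji = 2 or 3), the diagram is a chain of 3 nodes with a double edge at one end; the terminal node there is the unique short simple root (B_3). One simple-root ordering that puts it in standard form is (alpha_1, alpha_2, alpha_3). So the algebra is type B_3, i.e. so(7).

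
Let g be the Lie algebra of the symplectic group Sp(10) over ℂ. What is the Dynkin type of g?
C_5

This is sp(10), which has dimension 10(10+1)/2 = 55 and rank 10/2 = 5. In the classification of classical Lie algebras, the symplectic algebra sp(2n) has type C_n; here n = 5, so the Dynkin diagram is a chain of 5 nodes with a double edge at one end; the terminal node there is the unique long simple root (C_5). Hence the type is C_5.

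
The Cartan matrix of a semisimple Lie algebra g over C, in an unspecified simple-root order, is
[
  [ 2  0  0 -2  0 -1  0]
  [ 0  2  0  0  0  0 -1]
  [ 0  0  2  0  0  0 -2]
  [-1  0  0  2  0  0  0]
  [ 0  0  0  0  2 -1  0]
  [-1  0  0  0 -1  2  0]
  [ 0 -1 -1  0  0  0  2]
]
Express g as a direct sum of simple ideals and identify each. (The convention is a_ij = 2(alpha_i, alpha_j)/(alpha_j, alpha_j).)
B4 + C3

The diagram associated to this matrix has two connected components: the simple roots {alpha_1, alpha_4, alpha_5, alpha_6} form a chain of 4 nodes with a double edge at one end; the terminal node there is the unique short simple root (B_4), and {alpha_2, alpha_3, alpha_7} form a chain of 3 nodes with a double edge at one end; the terminal node there is the unique long simple root (C_3). A semisimple Lie algebra decomposes uniquely as the direct sum of simple ideals, one per connected component of its Dynkin diagram, so g ≅ B_4 ⊕ C_3 (dimension 36 + 21 = 57).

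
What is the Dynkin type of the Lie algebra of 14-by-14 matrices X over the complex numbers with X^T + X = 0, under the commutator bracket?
type D_7

This is so(14) with 14 even, which has dimension 14(14-1)/2 = 91 and rank 14/2 = 7. In the classification of classical Lie algebras, the orthogonal algebra so(2n) in an even number of variables has type D_n; here n = 7, so the Dynkin diagram is a chain of 5 nodes with a fork of two nodes at one end (D_7). Hence the type is D_7.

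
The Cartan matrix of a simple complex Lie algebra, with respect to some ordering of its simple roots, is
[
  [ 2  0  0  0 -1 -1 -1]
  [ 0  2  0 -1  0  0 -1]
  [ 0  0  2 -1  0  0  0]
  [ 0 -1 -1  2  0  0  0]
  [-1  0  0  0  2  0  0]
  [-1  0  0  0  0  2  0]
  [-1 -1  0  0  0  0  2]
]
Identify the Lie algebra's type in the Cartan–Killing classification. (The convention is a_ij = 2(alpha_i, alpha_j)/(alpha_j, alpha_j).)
The matrix has rank 7 with 2's on the diagonal. Reading the off-diagonal entries as Dynkin edges (a single edge where a_ij = a_ji = -1; a double or triple edge where a_ij * a_ji = 2 or 3), the diagram is a chain of 5 nodes with a fork of two nodes at one end (D_7). One simple-root ordering that puts it in standard form is (alpha_3, alpha_4, alpha_2, alpha_7, alpha_1, alpha_6, alpha_5). So the algebra is type D_7, i.e. so(14).

D7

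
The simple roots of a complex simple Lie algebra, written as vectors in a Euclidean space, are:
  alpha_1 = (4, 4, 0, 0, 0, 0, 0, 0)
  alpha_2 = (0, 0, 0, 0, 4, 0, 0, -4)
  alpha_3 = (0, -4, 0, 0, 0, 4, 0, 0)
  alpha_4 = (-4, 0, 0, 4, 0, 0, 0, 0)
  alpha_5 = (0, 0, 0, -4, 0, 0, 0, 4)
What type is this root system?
A_5 (sl(6))

Compute the Cartan integers a_ij = 2(alpha_i, alpha_j)/(alpha_j, alpha_j); the resulting 5x5 Cartan matrix is
[[2, 0, -1, -1, 0], [0, 2, 0, 0, -1], [-1, 0, 2, 0, 0], [-1, 0, 0, 2, -1], [0, -1, 0, -1, 2]].
All simple roots have the same length, so the diagram is simply laced. The associated Dynkin diagram is a chain of 5 nodes with single edges (A_5), so the type is A_5 (the algebra sl(6)).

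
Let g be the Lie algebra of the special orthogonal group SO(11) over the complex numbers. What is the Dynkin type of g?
This is so(11) with 11 odd, which has dimension 11(11-1)/2 = 55 and rank (11-1)/2 = 5. In the classification of classical Lie algebras, the orthogonal algebra so(2n+1) in an odd number of variables has type B_n; here n = 5, so the Dynkin diagram is a chain of 5 nodes with a double edge at one end; the terminal node there is the unique short simple root (B_5). Hence the type is B_5.

B_5 (so(11))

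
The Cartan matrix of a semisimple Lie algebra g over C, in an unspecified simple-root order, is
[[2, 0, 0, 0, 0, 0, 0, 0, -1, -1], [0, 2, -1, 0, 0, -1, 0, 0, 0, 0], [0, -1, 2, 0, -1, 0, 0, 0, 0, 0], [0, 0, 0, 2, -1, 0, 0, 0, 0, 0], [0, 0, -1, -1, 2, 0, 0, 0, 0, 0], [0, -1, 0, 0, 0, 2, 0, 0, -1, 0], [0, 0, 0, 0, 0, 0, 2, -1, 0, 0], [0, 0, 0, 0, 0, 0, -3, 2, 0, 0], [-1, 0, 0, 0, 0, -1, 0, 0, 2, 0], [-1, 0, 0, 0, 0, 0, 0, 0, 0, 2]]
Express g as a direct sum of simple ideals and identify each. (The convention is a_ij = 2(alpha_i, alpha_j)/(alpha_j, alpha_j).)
The diagram associated to this matrix has two connected components: the simple roots {alpha_1, alpha_2, alpha_3, alpha_4, alpha_5, alpha_6, alpha_9, alpha_10} form a chain of 8 nodes with single edges (A_8), and {alpha_7, alpha_8} form two nodes joined by a triple edge (G_2). A semisimple Lie algebra decomposes uniquely as the direct sum of simple ideals, one per connected component of its Dynkin diagram, so g ≅ A_8 ⊕ G_2 (dimension 80 + 14 = 94).

type A_8 + type G_2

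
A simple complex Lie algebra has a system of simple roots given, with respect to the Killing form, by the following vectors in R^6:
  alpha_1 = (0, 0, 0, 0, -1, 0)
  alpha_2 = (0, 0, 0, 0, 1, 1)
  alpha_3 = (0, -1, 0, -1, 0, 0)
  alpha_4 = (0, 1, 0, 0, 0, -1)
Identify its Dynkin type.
type B_4

Compute the Cartan integers a_ij = 2(alpha_i, alpha_j)/(alpha_j, alpha_j); the resulting 4x4 Cartan matrix is
[[2, -1, 0, 0], [-2, 2, 0, -1], [0, 0, 2, -1], [0, -1, -1, 2]].
The roots have two lengths (squared-length ratio 2:1); the short ones are alpha_{1}. The associated Dynkin diagram is a chain of 4 nodes with a double edge at one end; the terminal node there is the unique short simple root (B_4), so the type is B_4 (the algebra so(9)).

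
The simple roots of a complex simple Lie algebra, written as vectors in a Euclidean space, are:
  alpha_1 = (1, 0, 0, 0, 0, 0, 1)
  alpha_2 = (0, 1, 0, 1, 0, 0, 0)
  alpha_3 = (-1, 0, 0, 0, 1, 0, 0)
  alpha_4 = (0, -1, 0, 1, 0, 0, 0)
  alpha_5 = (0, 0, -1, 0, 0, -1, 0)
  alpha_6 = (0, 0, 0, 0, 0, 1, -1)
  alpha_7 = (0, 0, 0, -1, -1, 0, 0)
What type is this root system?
type D_7

Compute the Cartan integers a_ij = 2(alpha_i, alpha_j)/(alpha_j, alpha_j); the resulting 7x7 Cartan matrix is
[[2, 0, -1, 0, 0, -1, 0], [0, 2, 0, 0, 0, 0, -1], [-1, 0, 2, 0, 0, 0, -1], [0, 0, 0, 2, 0, 0, -1], [0, 0, 0, 0, 2, -1, 0], [-1, 0, 0, 0, -1, 2, 0], [0, -1, -1, -1, 0, 0, 2]].
All simple roots have the same length, so the diagram is simply laced. The associated Dynkin diagram is a chain of 5 nodes with a fork of two nodes at one end (D_7), so the type is D_7 (the algebra so(14)).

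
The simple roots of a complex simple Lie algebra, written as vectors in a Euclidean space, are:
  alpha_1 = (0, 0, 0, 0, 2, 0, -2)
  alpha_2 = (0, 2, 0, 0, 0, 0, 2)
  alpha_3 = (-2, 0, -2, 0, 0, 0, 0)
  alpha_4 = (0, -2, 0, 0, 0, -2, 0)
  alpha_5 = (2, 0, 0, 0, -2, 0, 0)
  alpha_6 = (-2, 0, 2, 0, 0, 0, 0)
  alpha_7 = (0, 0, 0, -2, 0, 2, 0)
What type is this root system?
D7

Compute the Cartan integers a_ij = 2(alpha_i, alpha_j)/(alpha_j, alpha_j); the resulting 7x7 Cartan matrix is
[[2, -1, 0, 0, -1, 0, 0], [-1, 2, 0, -1, 0, 0, 0], [0, 0, 2, 0, -1, 0, 0], [0, -1, 0, 2, 0, 0, -1], [-1, 0, -1, 0, 2, -1, 0], [0, 0, 0, 0, -1, 2, 0], [0, 0, 0, -1, 0, 0, 2]].
All simple roots have the same length, so the diagram is simply laced. The associated Dynkin diagram is a chain of 5 nodes with a fork of two nodes at one end (D_7), so the type is D_7 (the algebra so(14)).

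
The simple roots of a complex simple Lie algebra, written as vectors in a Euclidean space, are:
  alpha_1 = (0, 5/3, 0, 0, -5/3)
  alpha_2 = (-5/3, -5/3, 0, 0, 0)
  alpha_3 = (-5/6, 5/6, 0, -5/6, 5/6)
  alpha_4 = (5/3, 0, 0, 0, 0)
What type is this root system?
Compute the Cartan integers a_ij = 2(alpha_i, alpha_j)/(alpha_j, alpha_j); the resulting 4x4 Cartan matrix is
[[2, -1, 0, 0], [-1, 2, 0, -2], [0, 0, 2, -1], [0, -1, -1, 2]].
The roots have two lengths (squared-length ratio 2:1); the short ones are alpha_{3,4}. The associated Dynkin diagram is a chain of 4 nodes with a double edge between the middle two (F_4), so the type is F_4.

F_4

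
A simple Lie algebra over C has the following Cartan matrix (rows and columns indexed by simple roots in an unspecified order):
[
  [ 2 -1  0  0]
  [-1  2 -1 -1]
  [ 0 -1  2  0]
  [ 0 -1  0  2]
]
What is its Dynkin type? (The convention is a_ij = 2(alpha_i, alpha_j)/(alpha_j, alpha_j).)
D_4

The matrix has rank 4 with 2's on the diagonal. Reading the off-diagonal entries as Dynkin edges (a single edge where a_ij = a_ji = -1; a double or triple edge where a_ij * a_ji = 2 or 3), the diagram is a chain of 2 nodes with a fork of two nodes at one end (D_4). One simple-root ordering that puts it in standard form is (alpha_3, alpha_2, alpha_4, alpha_1). So the algebra is type D_4, i.e. so(8).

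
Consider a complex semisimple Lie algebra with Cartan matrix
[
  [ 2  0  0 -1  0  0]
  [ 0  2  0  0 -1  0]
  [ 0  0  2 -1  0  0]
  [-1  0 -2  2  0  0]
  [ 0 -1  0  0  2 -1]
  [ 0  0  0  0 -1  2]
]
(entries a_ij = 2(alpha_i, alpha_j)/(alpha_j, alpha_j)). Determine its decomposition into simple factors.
A3 + B3

The diagram associated to this matrix has two connected components: the simple roots {alpha_2, alpha_5, alpha_6} form a chain of 3 nodes with single edges (A_3), and {alpha_1, alpha_3, alpha_4} form a chain of 3 nodes with a double edge at one end; the terminal node there is the unique short simple root (B_3). A semisimple Lie algebra decomposes uniquely as the direct sum of simple ideals, one per connected component of its Dynkin diagram, so g ≅ A_3 ⊕ B_3 (dimension 15 + 21 = 36).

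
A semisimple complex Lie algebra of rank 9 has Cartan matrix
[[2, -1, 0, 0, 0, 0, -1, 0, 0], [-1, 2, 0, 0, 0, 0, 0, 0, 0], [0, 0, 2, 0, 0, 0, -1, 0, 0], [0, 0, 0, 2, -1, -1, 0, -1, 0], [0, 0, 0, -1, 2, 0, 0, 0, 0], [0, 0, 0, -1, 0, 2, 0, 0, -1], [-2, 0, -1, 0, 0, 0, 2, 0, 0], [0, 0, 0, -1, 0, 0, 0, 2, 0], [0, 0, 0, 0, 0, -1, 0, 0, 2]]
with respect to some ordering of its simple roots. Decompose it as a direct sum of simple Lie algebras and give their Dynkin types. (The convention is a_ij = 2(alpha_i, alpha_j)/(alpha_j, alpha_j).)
type D_5 + type F_4

The diagram associated to this matrix has two connected components: the simple roots {alpha_4, alpha_5, alpha_6, alpha_8, alpha_9} form a chain of 3 nodes with a fork of two nodes at one end (D_5), and {alpha_1, alpha_2, alpha_3, alpha_7} form a chain of 4 nodes with a double edge between the middle two (F_4). A semisimple Lie algebra decomposes uniquely as the direct sum of simple ideals, one per connected component of its Dynkin diagram, so g ≅ D_5 ⊕ F_4 (dimension 45 + 52 = 97).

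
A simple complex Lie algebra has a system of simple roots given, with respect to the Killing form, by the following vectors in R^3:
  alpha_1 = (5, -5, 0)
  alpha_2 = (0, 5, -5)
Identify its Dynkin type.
A_2 (sl(3))

Compute the Cartan integers a_ij = 2(alpha_i, alpha_j)/(alpha_j, alpha_j); the resulting 2x2 Cartan matrix is
[[2, -1], [-1, 2]].
All simple roots have the same length, so the diagram is simply laced. The associated Dynkin diagram is a chain of 2 nodes with single edges (A_2), so the type is A_2 (the algebra sl(3)).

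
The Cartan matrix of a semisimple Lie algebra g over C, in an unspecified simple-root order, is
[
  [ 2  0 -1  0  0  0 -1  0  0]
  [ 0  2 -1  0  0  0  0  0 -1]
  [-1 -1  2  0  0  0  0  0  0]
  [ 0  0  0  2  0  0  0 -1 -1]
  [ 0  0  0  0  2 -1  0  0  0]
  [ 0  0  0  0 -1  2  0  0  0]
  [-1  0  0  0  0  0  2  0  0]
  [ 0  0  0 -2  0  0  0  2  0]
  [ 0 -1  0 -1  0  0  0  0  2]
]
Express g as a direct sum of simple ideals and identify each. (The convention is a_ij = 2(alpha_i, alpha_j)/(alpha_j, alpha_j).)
A2 ⊕ C7

The diagram associated to this matrix has two connected components: the simple roots {alpha_5, alpha_6} form a chain of 2 nodes with single edges (A_2), and {alpha_1, alpha_2, alpha_3, alpha_4, alpha_7, alpha_8, alpha_9} form a chain of 7 nodes with a double edge at one end; the terminal node there is the unique long simple root (C_7). A semisimple Lie algebra decomposes uniquely as the direct sum of simple ideals, one per connected component of its Dynkin diagram, so g ≅ A_2 ⊕ C_7 (dimension 8 + 105 = 113).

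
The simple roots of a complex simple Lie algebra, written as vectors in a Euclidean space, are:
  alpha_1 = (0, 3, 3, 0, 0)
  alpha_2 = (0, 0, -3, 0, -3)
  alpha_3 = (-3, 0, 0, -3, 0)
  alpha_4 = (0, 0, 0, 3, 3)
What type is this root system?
Compute the Cartan integers a_ij = 2(alpha_i, alpha_j)/(alpha_j, alpha_j); the resulting 4x4 Cartan matrix is
[[2, -1, 0, 0], [-1, 2, 0, -1], [0, 0, 2, -1], [0, -1, -1, 2]].
All simple roots have the same length, so the diagram is simply laced. The associated Dynkin diagram is a chain of 4 nodes with single edges (A_4), so the type is A_4 (the algebra sl(5)).

A4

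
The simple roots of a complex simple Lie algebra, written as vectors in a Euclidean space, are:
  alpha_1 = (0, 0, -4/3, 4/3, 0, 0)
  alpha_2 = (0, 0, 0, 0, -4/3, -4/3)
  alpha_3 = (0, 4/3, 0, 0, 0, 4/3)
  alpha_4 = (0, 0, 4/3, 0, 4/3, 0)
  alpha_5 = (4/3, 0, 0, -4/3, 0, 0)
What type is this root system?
type A_5

Compute the Cartan integers a_ij = 2(alpha_i, alpha_j)/(alpha_j, alpha_j); the resulting 5x5 Cartan matrix is
[[2, 0, 0, -1, -1], [0, 2, -1, -1, 0], [0, -1, 2, 0, 0], [-1, -1, 0, 2, 0], [-1, 0, 0, 0, 2]].
All simple roots have the same length, so the diagram is simply laced. The associated Dynkin diagram is a chain of 5 nodes with single edges (A_5), so the type is A_5 (the algebra sl(6)).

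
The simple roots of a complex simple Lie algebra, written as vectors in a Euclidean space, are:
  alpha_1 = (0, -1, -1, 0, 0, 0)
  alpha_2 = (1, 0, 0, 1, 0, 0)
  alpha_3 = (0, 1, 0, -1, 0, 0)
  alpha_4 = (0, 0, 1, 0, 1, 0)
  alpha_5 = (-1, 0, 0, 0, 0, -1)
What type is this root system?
Compute the Cartan integers a_ij = 2(alpha_i, alpha_j)/(alpha_j, alpha_j); the resulting 5x5 Cartan matrix is
[[2, 0, -1, -1, 0], [0, 2, -1, 0, -1], [-1, -1, 2, 0, 0], [-1, 0, 0, 2, 0], [0, -1, 0, 0, 2]].
All simple roots have the same length, so the diagram is simply laced. The associated Dynkin diagram is a chain of 5 nodes with single edges (A_5), so the type is A_5 (the algebra sl(6)).

A5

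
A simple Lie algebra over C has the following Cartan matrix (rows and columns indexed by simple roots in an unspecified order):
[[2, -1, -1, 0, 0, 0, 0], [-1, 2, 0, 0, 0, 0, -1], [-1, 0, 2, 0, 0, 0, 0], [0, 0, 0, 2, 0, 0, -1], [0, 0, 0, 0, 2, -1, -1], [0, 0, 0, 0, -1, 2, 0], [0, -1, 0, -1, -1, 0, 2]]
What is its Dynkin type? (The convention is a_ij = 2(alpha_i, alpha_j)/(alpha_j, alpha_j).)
E7

The matrix has rank 7 with 2's on the diagonal. Reading the off-diagonal entries as Dynkin edges (a single edge where a_ij = a_ji = -1; a double or triple edge where a_ij * a_ji = 2 or 3), the diagram is a chain of 6 nodes with one extra node attached to the third node from one end (E_7). One simple-root ordering that puts it in standard form is (alpha_6, alpha_4, alpha_5, alpha_7, alpha_2, alpha_1, alpha_3). So the algebra is type E_7.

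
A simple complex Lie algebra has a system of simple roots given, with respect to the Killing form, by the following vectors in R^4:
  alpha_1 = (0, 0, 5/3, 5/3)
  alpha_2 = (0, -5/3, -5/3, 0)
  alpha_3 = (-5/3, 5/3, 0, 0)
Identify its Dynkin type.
Compute the Cartan integers a_ij = 2(alpha_i, alpha_j)/(alpha_j, alpha_j); the resulting 3x3 Cartan matrix is
[[2, -1, 0], [-1, 2, -1], [0, -1, 2]].
All simple roots have the same length, so the diagram is simply laced. The associated Dynkin diagram is a chain of 3 nodes with single edges (A_3), so the type is A_3 (the algebra sl(4)).

A3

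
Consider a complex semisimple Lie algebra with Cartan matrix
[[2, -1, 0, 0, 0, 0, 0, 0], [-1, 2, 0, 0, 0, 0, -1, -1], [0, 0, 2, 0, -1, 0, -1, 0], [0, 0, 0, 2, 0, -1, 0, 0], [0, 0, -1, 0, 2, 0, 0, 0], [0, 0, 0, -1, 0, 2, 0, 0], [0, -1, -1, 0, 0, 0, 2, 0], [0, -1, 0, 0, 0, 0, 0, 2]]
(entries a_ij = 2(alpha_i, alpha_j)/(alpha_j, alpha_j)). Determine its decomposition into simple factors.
The diagram associated to this matrix has two connected components: the simple roots {alpha_4, alpha_6} form a chain of 2 nodes with single edges (A_2), and {alpha_1, alpha_2, alpha_3, alpha_5, alpha_7, alpha_8} form a chain of 4 nodes with a fork of two nodes at one end (D_6). A semisimple Lie algebra decomposes uniquely as the direct sum of simple ideals, one per connected component of its Dynkin diagram, so g ≅ A_2 ⊕ D_6 (dimension 8 + 66 = 74).

A_2 (sl(3)) ⊕ D_6 (so(12))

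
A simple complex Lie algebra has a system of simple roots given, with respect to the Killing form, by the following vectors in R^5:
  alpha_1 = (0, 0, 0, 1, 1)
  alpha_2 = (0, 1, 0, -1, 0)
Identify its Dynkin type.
Compute the Cartan integers a_ij = 2(alpha_i, alpha_j)/(alpha_j, alpha_j); the resulting 2x2 Cartan matrix is
[[2, -1], [-1, 2]].
All simple roots have the same length, so the diagram is simply laced. The associated Dynkin diagram is a chain of 2 nodes with single edges (A_2), so the type is A_2 (the algebra sl(3)).

type A_2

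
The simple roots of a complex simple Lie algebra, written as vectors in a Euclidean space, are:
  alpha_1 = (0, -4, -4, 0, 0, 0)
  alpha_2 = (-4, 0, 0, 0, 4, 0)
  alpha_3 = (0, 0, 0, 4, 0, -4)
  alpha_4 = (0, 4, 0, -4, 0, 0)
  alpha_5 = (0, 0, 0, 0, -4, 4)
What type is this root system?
Compute the Cartan integers a_ij = 2(alpha_i, alpha_j)/(alpha_j, alpha_j); the resulting 5x5 Cartan matrix is
[[2, 0, 0, -1, 0], [0, 2, 0, 0, -1], [0, 0, 2, -1, -1], [-1, 0, -1, 2, 0], [0, -1, -1, 0, 2]].
All simple roots have the same length, so the diagram is simply laced. The associated Dynkin diagram is a chain of 5 nodes with single edges (A_5), so the type is A_5 (the algebra sl(6)).

A_5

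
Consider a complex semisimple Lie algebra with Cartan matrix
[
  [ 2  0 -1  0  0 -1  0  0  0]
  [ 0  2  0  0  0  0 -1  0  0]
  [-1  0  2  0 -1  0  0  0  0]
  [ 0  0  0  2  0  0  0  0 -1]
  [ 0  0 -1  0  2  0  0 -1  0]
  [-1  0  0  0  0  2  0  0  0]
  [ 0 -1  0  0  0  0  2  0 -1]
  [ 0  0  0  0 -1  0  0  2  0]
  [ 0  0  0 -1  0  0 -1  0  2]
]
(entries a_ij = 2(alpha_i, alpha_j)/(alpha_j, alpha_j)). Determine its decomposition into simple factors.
type A_4 ⊕ type A_5

The diagram associated to this matrix has two connected components: the simple roots {alpha_2, alpha_4, alpha_7, alpha_9} form a chain of 4 nodes with single edges (A_4), and {alpha_1, alpha_3, alpha_5, alpha_6, alpha_8} form a chain of 5 nodes with single edges (A_5). A semisimple Lie algebra decomposes uniquely as the direct sum of simple ideals, one per connected component of its Dynkin diagram, so g ≅ A_4 ⊕ A_5 (dimension 24 + 35 = 59).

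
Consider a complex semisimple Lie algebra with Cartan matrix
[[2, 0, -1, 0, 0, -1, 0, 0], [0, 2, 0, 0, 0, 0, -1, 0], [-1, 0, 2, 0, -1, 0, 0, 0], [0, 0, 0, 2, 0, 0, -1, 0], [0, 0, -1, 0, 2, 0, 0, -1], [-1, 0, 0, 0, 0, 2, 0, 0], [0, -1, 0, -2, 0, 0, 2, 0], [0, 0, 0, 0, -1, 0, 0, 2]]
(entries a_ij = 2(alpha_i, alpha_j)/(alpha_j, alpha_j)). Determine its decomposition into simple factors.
A5 ⊕ B3

The diagram associated to this matrix has two connected components: the simple roots {alpha_1, alpha_3, alpha_5, alpha_6, alpha_8} form a chain of 5 nodes with single edges (A_5), and {alpha_2, alpha_4, alpha_7} form a chain of 3 nodes with a double edge at one end; the terminal node there is the unique short simple root (B_3). A semisimple Lie algebra decomposes uniquely as the direct sum of simple ideals, one per connected component of its Dynkin diagram, so g ≅ A_5 ⊕ B_3 (dimension 35 + 21 = 56).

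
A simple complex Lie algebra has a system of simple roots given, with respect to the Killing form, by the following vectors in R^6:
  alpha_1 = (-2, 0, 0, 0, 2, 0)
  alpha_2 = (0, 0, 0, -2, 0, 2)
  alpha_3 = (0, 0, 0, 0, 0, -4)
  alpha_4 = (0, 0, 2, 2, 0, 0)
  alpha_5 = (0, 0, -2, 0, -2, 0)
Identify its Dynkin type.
Compute the Cartan integers a_ij = 2(alpha_i, alpha_j)/(alpha_j, alpha_j); the resulting 5x5 Cartan matrix is
[[2, 0, 0, 0, -1], [0, 2, -1, -1, 0], [0, -2, 2, 0, 0], [0, -1, 0, 2, -1], [-1, 0, 0, -1, 2]].
The roots have two lengths (squared-length ratio 2:1); the short ones are alpha_{1,2,4,5}. The associated Dynkin diagram is a chain of 5 nodes with a double edge at one end; the terminal node there is the unique long simple root (C_5), so the type is C_5 (the algebra sp(10)).

C_5 (sp(10))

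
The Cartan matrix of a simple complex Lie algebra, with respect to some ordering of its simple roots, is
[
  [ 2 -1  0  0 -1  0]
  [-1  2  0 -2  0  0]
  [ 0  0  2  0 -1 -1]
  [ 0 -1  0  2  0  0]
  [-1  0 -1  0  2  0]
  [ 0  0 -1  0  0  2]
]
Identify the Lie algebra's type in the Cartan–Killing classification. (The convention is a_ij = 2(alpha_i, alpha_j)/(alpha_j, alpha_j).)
The matrix has rank 6 with 2's on the diagonal. Reading the off-diagonal entries as Dynkin edges (a single edge where a_ij = a_ji = -1; a double or triple edge where a_ij * a_ji = 2 or 3), the diagram is a chain of 6 nodes with a double edge at one end; the terminal node there is the unique short simple root (B_6). One simple-root ordering that puts it in standard form is (alpha_6, alpha_3, alpha_5, alpha_1, alpha_2, alpha_4). So the algebra is type B_6, i.e. so(13).

B_6 (so(13))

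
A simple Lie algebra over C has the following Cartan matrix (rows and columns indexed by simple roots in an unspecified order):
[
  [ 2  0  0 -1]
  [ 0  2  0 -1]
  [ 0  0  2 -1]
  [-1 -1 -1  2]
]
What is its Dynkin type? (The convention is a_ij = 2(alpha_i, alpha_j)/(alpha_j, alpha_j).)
D_4

The matrix has rank 4 with 2's on the diagonal. Reading the off-diagonal entries as Dynkin edges (a single edge where a_ij = a_ji = -1; a double or triple edge where a_ij * a_ji = 2 or 3), the diagram is a chain of 2 nodes with a fork of two nodes at one end (D_4). One simple-root ordering that puts it in standard form is (alpha_3, alpha_4, alpha_1, alpha_2). So the algebra is type D_4, i.e. so(8).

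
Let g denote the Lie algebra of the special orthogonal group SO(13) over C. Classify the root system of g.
This is so(13) with 13 odd, which has dimension 13(13-1)/2 = 78 and rank (13-1)/2 = 6. In the classification of classical Lie algebras, the orthogonal algebra so(2n+1) in an odd number of variables has type B_n; here n = 6, so the Dynkin diagram is a chain of 6 nodes with a double edge at one end; the terminal node there is the unique short simple root (B_6). Hence the type is B_6.

type B_6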